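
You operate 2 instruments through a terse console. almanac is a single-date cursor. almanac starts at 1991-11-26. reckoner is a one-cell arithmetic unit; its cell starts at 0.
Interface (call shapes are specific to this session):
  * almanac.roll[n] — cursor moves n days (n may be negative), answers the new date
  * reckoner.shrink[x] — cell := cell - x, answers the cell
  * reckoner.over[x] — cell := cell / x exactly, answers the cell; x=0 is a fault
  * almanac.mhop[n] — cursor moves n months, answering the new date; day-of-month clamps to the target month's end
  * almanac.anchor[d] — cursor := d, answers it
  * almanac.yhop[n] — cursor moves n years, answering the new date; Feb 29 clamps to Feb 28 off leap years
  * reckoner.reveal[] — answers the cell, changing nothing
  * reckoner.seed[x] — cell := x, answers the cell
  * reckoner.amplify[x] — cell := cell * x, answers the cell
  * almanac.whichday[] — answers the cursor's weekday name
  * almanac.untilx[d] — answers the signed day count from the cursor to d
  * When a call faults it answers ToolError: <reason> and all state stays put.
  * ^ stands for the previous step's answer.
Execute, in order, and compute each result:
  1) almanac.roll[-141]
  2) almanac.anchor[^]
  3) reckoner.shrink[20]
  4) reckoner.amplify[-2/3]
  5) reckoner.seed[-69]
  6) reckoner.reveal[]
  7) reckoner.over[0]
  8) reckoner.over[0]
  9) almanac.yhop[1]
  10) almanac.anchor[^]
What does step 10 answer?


;; almanac.roll(-141) == 1991-07-08
;; almanac.anchor(^) == 1991-07-08
;; reckoner.shrink(20) == -20
;; reckoner.amplify(-2/3) == 40/3
;; reckoner.seed(-69) == -69
;; reckoner.reveal() == -69
;; reckoner.over(0) == ToolError: division by zero
;; reckoner.over(0) == ToolError: division by zero
;; almanac.yhop(1) == 1992-07-08
;; almanac.anchor(^) == 1992-07-08

Answer: 1992-07-08


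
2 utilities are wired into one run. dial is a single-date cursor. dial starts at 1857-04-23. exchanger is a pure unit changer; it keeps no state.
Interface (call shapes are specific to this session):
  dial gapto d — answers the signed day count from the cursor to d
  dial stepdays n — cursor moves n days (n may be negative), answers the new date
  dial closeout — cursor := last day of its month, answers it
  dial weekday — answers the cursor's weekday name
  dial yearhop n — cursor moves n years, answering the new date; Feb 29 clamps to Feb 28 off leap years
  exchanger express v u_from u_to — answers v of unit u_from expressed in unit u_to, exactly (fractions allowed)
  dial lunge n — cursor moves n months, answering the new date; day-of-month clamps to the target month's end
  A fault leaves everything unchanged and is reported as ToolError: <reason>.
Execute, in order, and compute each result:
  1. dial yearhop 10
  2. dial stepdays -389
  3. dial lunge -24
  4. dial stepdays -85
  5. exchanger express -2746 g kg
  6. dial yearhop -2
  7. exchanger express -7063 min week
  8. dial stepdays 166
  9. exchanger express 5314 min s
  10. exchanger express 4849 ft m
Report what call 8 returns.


>>> dial yearhop n=10
= 1867-04-23
>>> dial stepdays n=-389
= 1866-03-30
>>> dial lunge n=-24
= 1864-03-30
>>> dial stepdays n=-85
= 1864-01-05
>>> exchanger express v=-2746 u_from=g u_to=kg
= -1373/500
>>> dial yearhop n=-2
= 1862-01-05
>>> exchanger express v=-7063 u_from=min u_to=week
= -1009/1440
>>> dial stepdays n=166
= 1862-06-20
>>> exchanger express v=5314 u_from=min u_to=s
= 318840
>>> exchanger express v=4849 u_from=ft u_to=m
= 1847469/1250

Answer: 1862-06-20


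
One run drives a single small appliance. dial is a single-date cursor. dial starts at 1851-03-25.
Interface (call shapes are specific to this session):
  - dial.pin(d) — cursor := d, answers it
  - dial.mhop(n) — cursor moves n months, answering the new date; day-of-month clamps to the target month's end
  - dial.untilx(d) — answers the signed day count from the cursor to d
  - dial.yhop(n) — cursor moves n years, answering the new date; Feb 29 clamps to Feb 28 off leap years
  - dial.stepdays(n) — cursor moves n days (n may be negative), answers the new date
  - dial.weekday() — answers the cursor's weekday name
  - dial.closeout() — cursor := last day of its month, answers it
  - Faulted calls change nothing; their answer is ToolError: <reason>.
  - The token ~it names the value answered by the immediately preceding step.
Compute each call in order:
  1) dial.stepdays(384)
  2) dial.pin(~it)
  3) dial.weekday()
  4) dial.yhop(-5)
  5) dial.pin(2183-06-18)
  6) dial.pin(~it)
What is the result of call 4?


-> dial.stepdays(n→384)
<- 1852-04-12
-> dial.pin(d→~it)
<- 1852-04-12
-> dial.weekday()
<- Monday
-> dial.yhop(n→-5)
<- 1847-04-12
-> dial.pin(d→2183-06-18)
<- 2183-06-18
-> dial.pin(d→~it)
<- 2183-06-18

Answer: 1847-04-12


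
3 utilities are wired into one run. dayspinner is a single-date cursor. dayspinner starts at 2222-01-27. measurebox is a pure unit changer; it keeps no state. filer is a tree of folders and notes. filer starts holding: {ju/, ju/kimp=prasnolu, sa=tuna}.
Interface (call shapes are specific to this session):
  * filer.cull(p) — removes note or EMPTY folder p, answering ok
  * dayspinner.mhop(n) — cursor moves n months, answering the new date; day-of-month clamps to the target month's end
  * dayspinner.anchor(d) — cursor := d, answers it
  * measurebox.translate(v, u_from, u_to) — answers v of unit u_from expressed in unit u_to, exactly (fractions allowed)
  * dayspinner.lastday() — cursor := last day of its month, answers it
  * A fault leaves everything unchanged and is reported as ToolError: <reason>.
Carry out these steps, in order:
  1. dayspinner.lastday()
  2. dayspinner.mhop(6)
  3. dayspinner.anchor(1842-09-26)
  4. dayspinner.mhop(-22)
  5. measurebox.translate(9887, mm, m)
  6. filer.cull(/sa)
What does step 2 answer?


Answer: 2222-07-31

Derivation:
% 1. lastday() => 2222-01-31
% 2. mhop(n=6) => 2222-07-31
% 3. anchor(d=1842-09-26) => 1842-09-26
% 4. mhop(n=-22) => 1840-11-26
% 5. translate(v=9887, u_from=mm, u_to=m) => 9887/1000
% 6. cull(p=/sa) => ok


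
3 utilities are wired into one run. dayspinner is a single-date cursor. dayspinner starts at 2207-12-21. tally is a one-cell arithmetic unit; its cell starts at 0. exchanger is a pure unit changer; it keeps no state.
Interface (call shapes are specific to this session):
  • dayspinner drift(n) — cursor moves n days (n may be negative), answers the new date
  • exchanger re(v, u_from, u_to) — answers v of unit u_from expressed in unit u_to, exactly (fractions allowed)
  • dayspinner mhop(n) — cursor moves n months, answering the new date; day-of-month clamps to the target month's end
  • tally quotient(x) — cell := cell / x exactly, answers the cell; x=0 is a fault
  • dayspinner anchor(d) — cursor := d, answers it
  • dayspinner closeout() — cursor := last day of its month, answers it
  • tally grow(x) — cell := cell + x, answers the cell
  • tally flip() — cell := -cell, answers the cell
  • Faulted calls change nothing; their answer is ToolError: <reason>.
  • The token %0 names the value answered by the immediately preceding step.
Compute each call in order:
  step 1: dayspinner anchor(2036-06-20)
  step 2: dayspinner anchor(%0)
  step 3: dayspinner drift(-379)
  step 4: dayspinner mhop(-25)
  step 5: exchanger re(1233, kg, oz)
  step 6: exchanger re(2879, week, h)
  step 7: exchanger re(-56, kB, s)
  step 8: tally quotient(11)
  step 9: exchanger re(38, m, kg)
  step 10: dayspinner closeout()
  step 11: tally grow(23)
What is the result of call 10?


Answer: 2033-05-31

Derivation:
CALL dayspinner anchor[d→2036-06-20]
RET  2036-06-20
CALL dayspinner anchor[d→%0]
RET  2036-06-20
CALL dayspinner drift[n→-379]
RET  2035-06-07
CALL dayspinner mhop[n→-25]
RET  2033-05-07
CALL exchanger re[v→1233; u_from→kg; u_to→oz]
RET  1972800000000/45359237
CALL exchanger re[v→2879; u_from→week; u_to→h]
RET  483672
CALL exchanger re[v→-56; u_from→kB; u_to→s]
RET  ToolError: incompatible units
CALL tally quotient[x→11]
RET  0
CALL exchanger re[v→38; u_from→m; u_to→kg]
RET  ToolError: incompatible units
CALL dayspinner closeout[]
RET  2033-05-31
CALL tally grow[x→23]
RET  23


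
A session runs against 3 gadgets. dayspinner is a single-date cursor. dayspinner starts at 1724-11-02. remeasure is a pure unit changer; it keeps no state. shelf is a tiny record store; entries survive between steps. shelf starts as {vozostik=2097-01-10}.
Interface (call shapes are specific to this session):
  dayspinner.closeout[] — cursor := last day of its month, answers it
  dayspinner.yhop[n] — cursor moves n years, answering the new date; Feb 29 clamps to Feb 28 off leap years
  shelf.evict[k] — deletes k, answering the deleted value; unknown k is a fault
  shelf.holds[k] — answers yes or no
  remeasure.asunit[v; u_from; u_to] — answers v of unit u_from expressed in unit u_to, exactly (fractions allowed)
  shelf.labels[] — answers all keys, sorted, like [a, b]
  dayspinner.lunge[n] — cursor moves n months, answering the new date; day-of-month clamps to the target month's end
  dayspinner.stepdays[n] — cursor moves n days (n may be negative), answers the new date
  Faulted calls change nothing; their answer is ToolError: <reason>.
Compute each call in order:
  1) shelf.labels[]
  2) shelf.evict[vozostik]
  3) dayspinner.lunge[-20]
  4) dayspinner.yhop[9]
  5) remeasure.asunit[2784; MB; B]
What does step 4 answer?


Answer: 1732-03-02

Derivation:
I run labels(), → [vozostik].
Invoking evict with k='vozostik': 2097-01-10.
I call lunge with n='-20', — result: 1723-03-02.
Using yhop with n='9', giving 1732-03-02.
Using asunit with v='2784', u_from='MB', u_to='B', and see 2784000000.


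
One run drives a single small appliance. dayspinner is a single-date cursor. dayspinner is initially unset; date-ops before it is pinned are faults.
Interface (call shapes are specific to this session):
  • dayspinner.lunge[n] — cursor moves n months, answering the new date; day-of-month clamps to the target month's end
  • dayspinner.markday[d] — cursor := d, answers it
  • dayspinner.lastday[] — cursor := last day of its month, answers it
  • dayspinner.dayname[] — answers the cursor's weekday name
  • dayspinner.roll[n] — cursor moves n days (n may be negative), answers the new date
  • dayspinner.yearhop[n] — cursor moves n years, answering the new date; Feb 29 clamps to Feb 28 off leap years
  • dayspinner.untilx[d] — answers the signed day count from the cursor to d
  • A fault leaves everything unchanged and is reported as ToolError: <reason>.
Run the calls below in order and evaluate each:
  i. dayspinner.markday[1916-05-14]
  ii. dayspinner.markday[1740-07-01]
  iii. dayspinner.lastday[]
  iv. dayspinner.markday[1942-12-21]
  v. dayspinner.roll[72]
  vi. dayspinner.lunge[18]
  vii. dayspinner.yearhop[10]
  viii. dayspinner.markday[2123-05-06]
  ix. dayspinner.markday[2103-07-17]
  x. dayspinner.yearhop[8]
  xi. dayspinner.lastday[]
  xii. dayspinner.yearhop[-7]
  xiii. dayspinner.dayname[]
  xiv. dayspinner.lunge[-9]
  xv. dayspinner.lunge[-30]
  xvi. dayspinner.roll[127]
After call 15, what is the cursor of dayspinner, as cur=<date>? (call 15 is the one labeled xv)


Answer: cur=2101-04-30

Derivation:
-> markday(d=1916-05-14)
<- 1916-05-14
-> markday(d=1740-07-01)
<- 1740-07-01
-> lastday()
<- 1740-07-31
-> markday(d=1942-12-21)
<- 1942-12-21
-> roll(n=72)
<- 1943-03-03
-> lunge(n=18)
<- 1944-09-03
-> yearhop(n=10)
<- 1954-09-03
-> markday(d=2123-05-06)
<- 2123-05-06
-> markday(d=2103-07-17)
<- 2103-07-17
-> yearhop(n=8)
<- 2111-07-17
-> lastday()
<- 2111-07-31
-> yearhop(n=-7)
<- 2104-07-31
-> dayname()
<- Thursday
-> lunge(n=-9)
<- 2103-10-31
-> lunge(n=-30)
<- 2101-04-30
-> roll(n=127)
<- 2101-09-04


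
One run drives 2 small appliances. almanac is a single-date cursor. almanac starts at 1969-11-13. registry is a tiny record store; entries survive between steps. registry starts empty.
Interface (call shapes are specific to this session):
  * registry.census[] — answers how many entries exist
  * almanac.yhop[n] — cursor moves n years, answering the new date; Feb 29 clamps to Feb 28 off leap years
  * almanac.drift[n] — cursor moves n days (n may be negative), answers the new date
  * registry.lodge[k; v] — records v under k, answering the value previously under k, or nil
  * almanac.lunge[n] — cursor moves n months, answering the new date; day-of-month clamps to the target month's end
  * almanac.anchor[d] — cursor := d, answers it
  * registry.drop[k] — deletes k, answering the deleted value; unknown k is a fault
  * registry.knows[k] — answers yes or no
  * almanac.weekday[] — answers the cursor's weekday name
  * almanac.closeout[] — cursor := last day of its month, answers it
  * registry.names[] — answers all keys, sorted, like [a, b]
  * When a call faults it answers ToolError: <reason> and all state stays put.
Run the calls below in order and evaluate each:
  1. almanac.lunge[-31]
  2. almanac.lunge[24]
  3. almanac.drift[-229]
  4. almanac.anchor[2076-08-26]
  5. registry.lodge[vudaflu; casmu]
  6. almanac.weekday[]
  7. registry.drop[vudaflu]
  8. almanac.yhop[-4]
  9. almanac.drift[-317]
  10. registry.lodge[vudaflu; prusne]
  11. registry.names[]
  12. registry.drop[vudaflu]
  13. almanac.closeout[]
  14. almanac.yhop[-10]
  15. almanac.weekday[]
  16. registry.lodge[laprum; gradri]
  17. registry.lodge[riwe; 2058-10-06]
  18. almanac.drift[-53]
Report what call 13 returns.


Answer: 2071-10-31

Derivation:
I call almanac.lunge using n=-31, → 1967-04-13.
Using almanac.lunge using n=24, — result: 1969-04-13.
I call almanac.drift using n=-229, — result: 1968-08-27.
Then almanac.anchor using d=2076-08-26, → 2076-08-26.
Using registry.lodge using k=vudaflu, v=casmu, which returns nil.
Then almanac.weekday(), and get Wednesday.
Calling registry.drop using k=vudaflu: casmu.
Now I run almanac.yhop using n=-4, and observe 2072-08-26.
Now I run almanac.drift using n=-317, and get 2071-10-14.
I call registry.lodge using k=vudaflu, v=prusne: nil.
I use registry.names(), — result: [vudaflu].
Invoking registry.drop using k=vudaflu: prusne.
I run almanac.closeout(), → 2071-10-31.
Using almanac.yhop using n=-10, → 2061-10-31.
Calling almanac.weekday(): Monday.
Invoking registry.lodge using k=laprum, v=gradri: nil.
I call registry.lodge using k=riwe, v=2058-10-06, yielding nil.
Using almanac.drift using n=-53, — result: 2061-09-08.


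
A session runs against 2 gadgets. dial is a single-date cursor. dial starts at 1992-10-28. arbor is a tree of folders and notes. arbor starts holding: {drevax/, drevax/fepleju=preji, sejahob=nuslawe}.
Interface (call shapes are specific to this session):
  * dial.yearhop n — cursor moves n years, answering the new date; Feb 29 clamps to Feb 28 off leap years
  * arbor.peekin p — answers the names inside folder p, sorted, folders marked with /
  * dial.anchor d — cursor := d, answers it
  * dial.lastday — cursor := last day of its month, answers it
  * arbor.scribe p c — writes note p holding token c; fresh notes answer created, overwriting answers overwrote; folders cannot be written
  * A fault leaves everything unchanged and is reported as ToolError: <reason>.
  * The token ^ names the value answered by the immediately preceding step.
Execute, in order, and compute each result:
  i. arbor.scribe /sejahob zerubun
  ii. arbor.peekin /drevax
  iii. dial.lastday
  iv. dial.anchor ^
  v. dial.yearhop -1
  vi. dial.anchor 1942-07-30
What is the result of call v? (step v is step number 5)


;; arbor.scribe(p=/sejahob, c=zerubun) ~> overwrote
;; arbor.peekin(p=/drevax) ~> [fepleju]
;; dial.lastday() ~> 1992-10-31
;; dial.anchor(d=^) ~> 1992-10-31
;; dial.yearhop(n=-1) ~> 1991-10-31
;; dial.anchor(d=1942-07-30) ~> 1942-07-30

Answer: 1991-10-31


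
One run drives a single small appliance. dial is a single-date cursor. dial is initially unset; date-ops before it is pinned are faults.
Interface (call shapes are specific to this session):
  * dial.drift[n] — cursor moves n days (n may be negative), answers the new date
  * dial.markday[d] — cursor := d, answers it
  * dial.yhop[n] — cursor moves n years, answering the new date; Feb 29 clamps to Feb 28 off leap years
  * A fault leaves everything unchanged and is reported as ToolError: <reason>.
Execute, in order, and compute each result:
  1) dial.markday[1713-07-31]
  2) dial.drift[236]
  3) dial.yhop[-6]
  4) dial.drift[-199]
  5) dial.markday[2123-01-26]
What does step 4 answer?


CALL dial.markday[d→1713-07-31]
RET  1713-07-31
CALL dial.drift[n→236]
RET  1714-03-24
CALL dial.yhop[n→-6]
RET  1708-03-24
CALL dial.drift[n→-199]
RET  1707-09-07
CALL dial.markday[d→2123-01-26]
RET  2123-01-26

Answer: 1707-09-07


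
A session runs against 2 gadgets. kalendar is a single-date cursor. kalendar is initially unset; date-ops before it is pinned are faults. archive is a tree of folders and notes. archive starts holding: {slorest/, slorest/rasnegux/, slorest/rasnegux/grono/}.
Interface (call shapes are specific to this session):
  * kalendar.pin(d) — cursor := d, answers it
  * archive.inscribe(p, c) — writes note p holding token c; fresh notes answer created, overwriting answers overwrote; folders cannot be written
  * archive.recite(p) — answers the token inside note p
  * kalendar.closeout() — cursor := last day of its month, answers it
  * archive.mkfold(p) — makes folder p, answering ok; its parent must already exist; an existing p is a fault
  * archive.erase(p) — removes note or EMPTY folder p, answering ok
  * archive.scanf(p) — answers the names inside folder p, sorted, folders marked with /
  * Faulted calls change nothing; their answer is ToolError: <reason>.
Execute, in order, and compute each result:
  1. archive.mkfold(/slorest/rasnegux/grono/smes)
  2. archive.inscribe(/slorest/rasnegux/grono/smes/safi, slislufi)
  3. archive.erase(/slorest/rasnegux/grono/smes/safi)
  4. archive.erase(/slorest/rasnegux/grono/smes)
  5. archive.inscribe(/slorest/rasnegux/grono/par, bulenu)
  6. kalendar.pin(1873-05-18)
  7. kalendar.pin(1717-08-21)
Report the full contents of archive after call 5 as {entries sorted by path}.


Answer: {slorest/, slorest/rasnegux/, slorest/rasnegux/grono/, slorest/rasnegux/grono/par=bulenu}

Derivation:
Calling archive.mkfold passing p='/slorest/rasnegux/grono/smes', — result: ok.
I call archive.inscribe passing p='/slorest/rasnegux/grono/smes/safi', c='slislufi', — result: created.
Then archive.erase passing p='/slorest/rasnegux/grono/smes/safi', which returns ok.
I invoke archive.erase passing p='/slorest/rasnegux/grono/smes', giving ok.
I use archive.inscribe passing p='/slorest/rasnegux/grono/par', c='bulenu', and observe created.
I call kalendar.pin passing d='1873-05-18', and get 1873-05-18.
Invoking kalendar.pin passing d='1717-08-21', and observe 1717-08-21.


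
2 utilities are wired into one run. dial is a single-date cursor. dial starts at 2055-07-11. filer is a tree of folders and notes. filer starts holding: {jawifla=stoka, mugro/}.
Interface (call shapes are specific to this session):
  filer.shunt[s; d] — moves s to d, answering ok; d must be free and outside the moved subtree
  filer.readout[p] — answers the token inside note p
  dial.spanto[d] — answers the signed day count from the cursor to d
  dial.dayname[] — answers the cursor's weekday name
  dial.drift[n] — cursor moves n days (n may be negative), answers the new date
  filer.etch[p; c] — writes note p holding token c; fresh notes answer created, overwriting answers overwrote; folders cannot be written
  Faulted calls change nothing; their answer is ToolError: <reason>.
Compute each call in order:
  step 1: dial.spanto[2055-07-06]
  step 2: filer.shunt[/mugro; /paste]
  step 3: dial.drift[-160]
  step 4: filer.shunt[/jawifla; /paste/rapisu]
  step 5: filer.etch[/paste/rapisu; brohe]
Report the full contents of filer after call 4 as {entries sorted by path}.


-> dial.spanto(d=2055-07-06)
<- -5
-> filer.shunt(s=/mugro, d=/paste)
<- ok
-> dial.drift(n=-160)
<- 2055-02-01
-> filer.shunt(s=/jawifla, d=/paste/rapisu)
<- ok
-> filer.etch(p=/paste/rapisu, c=brohe)
<- overwrote

Answer: {paste/, paste/rapisu=stoka}


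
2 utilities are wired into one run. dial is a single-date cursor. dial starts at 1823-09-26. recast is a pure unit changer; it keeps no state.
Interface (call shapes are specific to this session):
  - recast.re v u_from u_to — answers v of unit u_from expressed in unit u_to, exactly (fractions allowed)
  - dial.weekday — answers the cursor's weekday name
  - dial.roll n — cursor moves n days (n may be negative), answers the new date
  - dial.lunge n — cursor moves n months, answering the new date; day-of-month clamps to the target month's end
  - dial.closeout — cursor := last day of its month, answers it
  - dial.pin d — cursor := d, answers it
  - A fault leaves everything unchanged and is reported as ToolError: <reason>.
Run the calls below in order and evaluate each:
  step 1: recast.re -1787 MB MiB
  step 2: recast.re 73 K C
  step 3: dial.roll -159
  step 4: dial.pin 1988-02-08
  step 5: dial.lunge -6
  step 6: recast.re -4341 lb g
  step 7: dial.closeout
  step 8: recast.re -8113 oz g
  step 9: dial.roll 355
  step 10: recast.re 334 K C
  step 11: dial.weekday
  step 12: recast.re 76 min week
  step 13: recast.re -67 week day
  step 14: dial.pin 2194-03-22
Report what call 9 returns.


Step: recast.re[v: -1787; u_from: MB; u_to: MiB]
Result: -27921875/16384
Step: recast.re[v: 73; u_from: K; u_to: C]
Result: -4003/20
Step: dial.roll[n: -159]
Result: 1823-04-20
Step: dial.pin[d: 1988-02-08]
Result: 1988-02-08
Step: dial.lunge[n: -6]
Result: 1987-08-08
Step: recast.re[v: -4341; u_from: lb; u_to: g]
Result: -196904447817/100000
Step: dial.closeout[]
Result: 1987-08-31
Step: recast.re[v: -8113; u_from: oz; u_to: g]
Result: -367999489781/1600000
Step: dial.roll[n: 355]
Result: 1988-08-20
Step: recast.re[v: 334; u_from: K; u_to: C]
Result: 1217/20
Step: dial.weekday[]
Result: Saturday
Step: recast.re[v: 76; u_from: min; u_to: week]
Result: 19/2520
Step: recast.re[v: -67; u_from: week; u_to: day]
Result: -469
Step: dial.pin[d: 2194-03-22]
Result: 2194-03-22

Answer: 1988-08-20


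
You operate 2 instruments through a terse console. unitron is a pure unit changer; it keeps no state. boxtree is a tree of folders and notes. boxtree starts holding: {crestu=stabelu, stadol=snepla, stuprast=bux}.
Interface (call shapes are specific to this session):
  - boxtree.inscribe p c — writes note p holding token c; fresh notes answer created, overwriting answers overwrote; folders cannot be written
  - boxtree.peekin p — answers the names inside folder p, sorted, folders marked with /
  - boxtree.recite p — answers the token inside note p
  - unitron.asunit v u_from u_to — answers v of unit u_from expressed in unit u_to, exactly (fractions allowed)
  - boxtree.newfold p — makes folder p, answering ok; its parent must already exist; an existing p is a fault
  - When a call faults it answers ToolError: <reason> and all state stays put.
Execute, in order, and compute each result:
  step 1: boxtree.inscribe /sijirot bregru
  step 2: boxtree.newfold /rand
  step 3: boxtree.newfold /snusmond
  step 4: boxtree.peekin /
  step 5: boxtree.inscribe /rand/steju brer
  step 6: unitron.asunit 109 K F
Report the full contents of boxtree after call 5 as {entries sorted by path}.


I try boxtree.inscribe(p=/sijirot, c=bregru), yielding created.
I invoke boxtree.newfold(p=/rand), and get ok.
Then boxtree.newfold(p=/snusmond), and see ok.
Then boxtree.peekin(p=/), → [crestu, rand/, sijirot, snusmond/, stadol, stuprast].
I run boxtree.inscribe(p=/rand/steju, c=brer), giving created.
Now I run unitron.asunit(v=109, u_from=K, u_to=F): -26347/100.

Answer: {crestu=stabelu, rand/, rand/steju=brer, sijirot=bregru, snusmond/, stadol=snepla, stuprast=bux}


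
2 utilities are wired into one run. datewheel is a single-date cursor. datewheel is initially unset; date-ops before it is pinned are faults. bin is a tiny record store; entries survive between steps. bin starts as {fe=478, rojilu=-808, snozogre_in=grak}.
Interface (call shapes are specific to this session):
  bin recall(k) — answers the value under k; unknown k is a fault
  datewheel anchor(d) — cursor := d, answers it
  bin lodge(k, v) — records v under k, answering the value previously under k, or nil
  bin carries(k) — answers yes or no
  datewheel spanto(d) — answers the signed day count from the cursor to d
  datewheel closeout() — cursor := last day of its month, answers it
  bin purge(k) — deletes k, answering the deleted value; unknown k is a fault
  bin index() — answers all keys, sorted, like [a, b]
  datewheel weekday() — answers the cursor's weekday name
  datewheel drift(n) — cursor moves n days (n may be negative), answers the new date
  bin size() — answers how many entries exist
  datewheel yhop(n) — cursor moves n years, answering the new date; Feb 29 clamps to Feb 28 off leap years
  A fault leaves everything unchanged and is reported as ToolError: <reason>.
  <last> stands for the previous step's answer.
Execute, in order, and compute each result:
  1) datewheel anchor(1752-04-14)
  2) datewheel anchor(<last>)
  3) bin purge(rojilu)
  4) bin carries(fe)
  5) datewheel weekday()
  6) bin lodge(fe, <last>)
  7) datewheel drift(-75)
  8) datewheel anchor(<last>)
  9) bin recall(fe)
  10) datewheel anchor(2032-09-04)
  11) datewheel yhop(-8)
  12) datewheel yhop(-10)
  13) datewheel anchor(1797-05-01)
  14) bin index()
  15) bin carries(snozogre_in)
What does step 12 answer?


Then datewheel anchor with d→1752-04-14, which returns 1752-04-14.
Then datewheel anchor with d→<last>: 1752-04-14.
I use bin purge with k→rojilu, and observe -808.
Then bin carries with k→fe, which returns yes.
Invoking datewheel weekday, → Friday.
I use bin lodge with k→fe, v→<last>, giving 478.
Now I run datewheel drift with n→-75: 1752-01-30.
Calling datewheel anchor with d→<last>, → 1752-01-30.
Then bin recall with k→fe, → Friday.
I invoke datewheel anchor with d→2032-09-04, → 2032-09-04.
Then datewheel yhop with n→-8, giving 2024-09-04.
I invoke datewheel yhop with n→-10, yielding 2014-09-04.
Calling datewheel anchor with d→1797-05-01, and see 1797-05-01.
I try bin index, and observe [fe, snozogre_in].
I use bin carries with k→snozogre_in, and see yes.

Answer: 2014-09-04


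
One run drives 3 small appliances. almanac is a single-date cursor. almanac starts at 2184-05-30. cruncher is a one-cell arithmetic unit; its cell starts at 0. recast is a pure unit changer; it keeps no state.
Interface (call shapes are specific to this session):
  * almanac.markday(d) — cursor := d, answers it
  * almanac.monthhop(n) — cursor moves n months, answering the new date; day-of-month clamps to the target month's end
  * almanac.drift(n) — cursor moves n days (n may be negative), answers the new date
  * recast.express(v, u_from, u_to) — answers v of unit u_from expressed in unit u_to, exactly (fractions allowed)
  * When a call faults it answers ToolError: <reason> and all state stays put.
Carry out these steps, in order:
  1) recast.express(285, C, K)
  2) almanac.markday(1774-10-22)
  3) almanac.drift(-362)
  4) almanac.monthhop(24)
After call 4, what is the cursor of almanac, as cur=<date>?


·→ express(285, C, K)
·← 11163/20
·→ markday(1774-10-22)
·← 1774-10-22
·→ drift(-362)
·← 1773-10-25
·→ monthhop(24)
·← 1775-10-25

Answer: cur=1775-10-25


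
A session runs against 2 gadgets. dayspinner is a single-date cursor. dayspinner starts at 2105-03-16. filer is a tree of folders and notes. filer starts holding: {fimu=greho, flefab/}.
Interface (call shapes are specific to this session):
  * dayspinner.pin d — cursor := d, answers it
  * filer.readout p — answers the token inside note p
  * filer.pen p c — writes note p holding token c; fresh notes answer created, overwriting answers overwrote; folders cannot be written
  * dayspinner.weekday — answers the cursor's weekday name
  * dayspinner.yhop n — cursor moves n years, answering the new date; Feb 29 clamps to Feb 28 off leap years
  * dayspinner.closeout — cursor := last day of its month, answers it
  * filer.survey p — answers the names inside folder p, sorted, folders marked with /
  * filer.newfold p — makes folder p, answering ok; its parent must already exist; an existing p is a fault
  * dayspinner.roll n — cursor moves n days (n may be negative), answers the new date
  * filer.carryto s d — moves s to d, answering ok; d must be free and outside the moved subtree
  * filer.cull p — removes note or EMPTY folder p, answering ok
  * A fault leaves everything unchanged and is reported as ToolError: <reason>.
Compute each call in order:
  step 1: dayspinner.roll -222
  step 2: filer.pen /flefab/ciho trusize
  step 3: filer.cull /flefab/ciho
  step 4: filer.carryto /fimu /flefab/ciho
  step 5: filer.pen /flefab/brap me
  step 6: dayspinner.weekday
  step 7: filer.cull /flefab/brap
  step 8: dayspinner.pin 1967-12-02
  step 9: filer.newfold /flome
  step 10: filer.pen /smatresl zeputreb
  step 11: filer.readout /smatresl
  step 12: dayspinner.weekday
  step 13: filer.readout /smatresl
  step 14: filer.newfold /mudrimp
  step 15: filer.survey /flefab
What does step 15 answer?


Invoking roll(-222), and observe 2104-08-06.
I try pen(/flefab/ciho, trusize), which returns created.
Then cull(/flefab/ciho), yielding ok.
Next I call carryto(/fimu, /flefab/ciho), and observe ok.
Invoking pen(/flefab/brap, me): created.
Now I run weekday, — result: Wednesday.
Next I call cull(/flefab/brap), and get ok.
I use pin(1967-12-02), — result: 1967-12-02.
Using newfold(/flome), and observe ok.
I try pen(/smatresl, zeputreb), yielding created.
I invoke readout(/smatresl), and observe zeputreb.
Calling weekday(), giving Saturday.
Invoking readout(/smatresl), and observe zeputreb.
I use newfold(/mudrimp), which returns ok.
Calling survey(/flefab), and observe [ciho].

Answer: [ciho]


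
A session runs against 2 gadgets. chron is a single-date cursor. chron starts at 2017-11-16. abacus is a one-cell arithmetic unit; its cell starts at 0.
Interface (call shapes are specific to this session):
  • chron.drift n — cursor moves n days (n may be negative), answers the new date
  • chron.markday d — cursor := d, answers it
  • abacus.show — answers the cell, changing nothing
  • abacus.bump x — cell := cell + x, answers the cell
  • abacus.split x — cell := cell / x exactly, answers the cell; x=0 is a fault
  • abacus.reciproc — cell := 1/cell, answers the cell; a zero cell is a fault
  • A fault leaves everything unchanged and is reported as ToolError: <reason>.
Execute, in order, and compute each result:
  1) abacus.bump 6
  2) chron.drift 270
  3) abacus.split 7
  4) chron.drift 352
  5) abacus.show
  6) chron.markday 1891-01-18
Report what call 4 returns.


Answer: 2019-07-31

Derivation:
% bump(x: 6) == 6
% drift(n: 270) == 2018-08-13
% split(x: 7) == 6/7
% drift(n: 352) == 2019-07-31
% show() == 6/7
% markday(d: 1891-01-18) == 1891-01-18


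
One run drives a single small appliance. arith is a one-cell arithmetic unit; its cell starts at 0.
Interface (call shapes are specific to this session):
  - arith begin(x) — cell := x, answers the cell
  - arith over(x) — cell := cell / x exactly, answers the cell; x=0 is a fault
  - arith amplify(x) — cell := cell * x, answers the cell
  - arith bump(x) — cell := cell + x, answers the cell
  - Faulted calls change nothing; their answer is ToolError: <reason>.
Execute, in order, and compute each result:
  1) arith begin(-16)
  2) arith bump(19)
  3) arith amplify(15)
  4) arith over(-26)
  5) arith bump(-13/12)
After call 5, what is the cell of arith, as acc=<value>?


Answer: acc=-439/156

Derivation:
CALL arith begin[x='-16']
RET  -16
CALL arith bump[x='19']
RET  3
CALL arith amplify[x='15']
RET  45
CALL arith over[x='-26']
RET  -45/26
CALL arith bump[x='-13/12']
RET  -439/156


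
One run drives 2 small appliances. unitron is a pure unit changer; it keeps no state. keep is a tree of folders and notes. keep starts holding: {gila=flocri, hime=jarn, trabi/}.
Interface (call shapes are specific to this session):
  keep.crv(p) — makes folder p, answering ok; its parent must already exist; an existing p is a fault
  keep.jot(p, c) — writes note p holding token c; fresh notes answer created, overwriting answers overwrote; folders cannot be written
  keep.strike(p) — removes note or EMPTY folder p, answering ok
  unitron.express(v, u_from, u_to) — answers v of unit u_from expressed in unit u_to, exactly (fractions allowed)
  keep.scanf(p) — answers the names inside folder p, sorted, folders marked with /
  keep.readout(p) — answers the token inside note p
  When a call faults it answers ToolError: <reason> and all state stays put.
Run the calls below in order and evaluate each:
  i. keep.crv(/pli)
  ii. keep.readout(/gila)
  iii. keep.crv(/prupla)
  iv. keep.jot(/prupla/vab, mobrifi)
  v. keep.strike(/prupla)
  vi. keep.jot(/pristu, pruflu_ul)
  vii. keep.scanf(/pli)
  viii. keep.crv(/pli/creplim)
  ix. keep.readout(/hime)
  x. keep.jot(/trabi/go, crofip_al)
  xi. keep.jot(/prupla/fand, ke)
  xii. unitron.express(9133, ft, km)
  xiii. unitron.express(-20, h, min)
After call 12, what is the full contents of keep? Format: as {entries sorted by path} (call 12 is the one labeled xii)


$ crv p: /pli
[out] ok
$ readout p: /gila
[out] flocri
$ crv p: /prupla
[out] ok
$ jot p: /prupla/vab c: mobrifi
[out] created
$ strike p: /prupla
[out] ToolError: not empty
$ jot p: /pristu c: pruflu_ul
[out] created
$ scanf p: /pli
[out] []
$ crv p: /pli/creplim
[out] ok
$ readout p: /hime
[out] jarn
$ jot p: /trabi/go c: crofip_al
[out] created
$ jot p: /prupla/fand c: ke
[out] created
$ express v: 9133 u_from: ft u_to: km
[out] 3479673/1250000
$ express v: -20 u_from: h u_to: min
[out] -1200

Answer: {gila=flocri, hime=jarn, pli/, pli/creplim/, pristu=pruflu_ul, prupla/, prupla/fand=ke, prupla/vab=mobrifi, trabi/, trabi/go=crofip_al}


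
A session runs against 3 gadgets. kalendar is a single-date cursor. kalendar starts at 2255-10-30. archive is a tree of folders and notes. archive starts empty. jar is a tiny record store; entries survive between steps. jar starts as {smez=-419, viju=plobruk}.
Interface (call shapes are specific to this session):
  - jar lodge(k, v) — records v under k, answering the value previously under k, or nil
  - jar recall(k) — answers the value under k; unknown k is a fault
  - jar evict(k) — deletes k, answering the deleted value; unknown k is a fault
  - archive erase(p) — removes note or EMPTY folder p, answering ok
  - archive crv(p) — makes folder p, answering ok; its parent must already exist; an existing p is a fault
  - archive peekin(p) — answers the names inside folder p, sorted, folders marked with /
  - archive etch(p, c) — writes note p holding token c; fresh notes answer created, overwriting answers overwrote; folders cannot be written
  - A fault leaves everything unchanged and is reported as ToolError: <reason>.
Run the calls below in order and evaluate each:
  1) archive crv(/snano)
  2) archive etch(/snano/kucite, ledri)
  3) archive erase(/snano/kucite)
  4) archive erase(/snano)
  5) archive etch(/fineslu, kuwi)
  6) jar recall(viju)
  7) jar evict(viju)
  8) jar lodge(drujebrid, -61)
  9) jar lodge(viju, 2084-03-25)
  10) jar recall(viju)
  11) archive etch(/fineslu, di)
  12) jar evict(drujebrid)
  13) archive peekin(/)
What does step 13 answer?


Answer: [fineslu]

Derivation:
Step: archive crv[p=/snano]
Result: ok
Step: archive etch[p=/snano/kucite; c=ledri]
Result: created
Step: archive erase[p=/snano/kucite]
Result: ok
Step: archive erase[p=/snano]
Result: ok
Step: archive etch[p=/fineslu; c=kuwi]
Result: created
Step: jar recall[k=viju]
Result: plobruk
Step: jar evict[k=viju]
Result: plobruk
Step: jar lodge[k=drujebrid; v=-61]
Result: nil
Step: jar lodge[k=viju; v=2084-03-25]
Result: nil
Step: jar recall[k=viju]
Result: 2084-03-25
Step: archive etch[p=/fineslu; c=di]
Result: overwrote
Step: jar evict[k=drujebrid]
Result: -61
Step: archive peekin[p=/]
Result: [fineslu]


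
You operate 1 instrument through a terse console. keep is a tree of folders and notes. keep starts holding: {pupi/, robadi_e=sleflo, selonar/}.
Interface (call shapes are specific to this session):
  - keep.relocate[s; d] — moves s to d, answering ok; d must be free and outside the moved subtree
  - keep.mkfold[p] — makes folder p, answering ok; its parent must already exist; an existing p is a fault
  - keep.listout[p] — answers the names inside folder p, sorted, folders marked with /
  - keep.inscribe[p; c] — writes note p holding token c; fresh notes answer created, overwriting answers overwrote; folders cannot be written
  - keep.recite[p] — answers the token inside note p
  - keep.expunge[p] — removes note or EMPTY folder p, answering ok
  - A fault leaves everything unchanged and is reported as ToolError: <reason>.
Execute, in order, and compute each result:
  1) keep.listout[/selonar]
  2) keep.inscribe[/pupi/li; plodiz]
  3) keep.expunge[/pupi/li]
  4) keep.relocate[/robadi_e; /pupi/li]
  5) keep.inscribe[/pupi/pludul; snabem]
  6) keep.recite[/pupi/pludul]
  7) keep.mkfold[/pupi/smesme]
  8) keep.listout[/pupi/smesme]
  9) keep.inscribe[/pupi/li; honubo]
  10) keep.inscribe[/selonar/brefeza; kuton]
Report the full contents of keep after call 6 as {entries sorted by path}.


% 1. keep.listout(p: /selonar) => []
% 2. keep.inscribe(p: /pupi/li, c: plodiz) => created
% 3. keep.expunge(p: /pupi/li) => ok
% 4. keep.relocate(s: /robadi_e, d: /pupi/li) => ok
% 5. keep.inscribe(p: /pupi/pludul, c: snabem) => created
% 6. keep.recite(p: /pupi/pludul) => snabem
% 7. keep.mkfold(p: /pupi/smesme) => ok
% 8. keep.listout(p: /pupi/smesme) => []
% 9. keep.inscribe(p: /pupi/li, c: honubo) => overwrote
% 10. keep.inscribe(p: /selonar/brefeza, c: kuton) => created

Answer: {pupi/, pupi/li=sleflo, pupi/pludul=snabem, selonar/}


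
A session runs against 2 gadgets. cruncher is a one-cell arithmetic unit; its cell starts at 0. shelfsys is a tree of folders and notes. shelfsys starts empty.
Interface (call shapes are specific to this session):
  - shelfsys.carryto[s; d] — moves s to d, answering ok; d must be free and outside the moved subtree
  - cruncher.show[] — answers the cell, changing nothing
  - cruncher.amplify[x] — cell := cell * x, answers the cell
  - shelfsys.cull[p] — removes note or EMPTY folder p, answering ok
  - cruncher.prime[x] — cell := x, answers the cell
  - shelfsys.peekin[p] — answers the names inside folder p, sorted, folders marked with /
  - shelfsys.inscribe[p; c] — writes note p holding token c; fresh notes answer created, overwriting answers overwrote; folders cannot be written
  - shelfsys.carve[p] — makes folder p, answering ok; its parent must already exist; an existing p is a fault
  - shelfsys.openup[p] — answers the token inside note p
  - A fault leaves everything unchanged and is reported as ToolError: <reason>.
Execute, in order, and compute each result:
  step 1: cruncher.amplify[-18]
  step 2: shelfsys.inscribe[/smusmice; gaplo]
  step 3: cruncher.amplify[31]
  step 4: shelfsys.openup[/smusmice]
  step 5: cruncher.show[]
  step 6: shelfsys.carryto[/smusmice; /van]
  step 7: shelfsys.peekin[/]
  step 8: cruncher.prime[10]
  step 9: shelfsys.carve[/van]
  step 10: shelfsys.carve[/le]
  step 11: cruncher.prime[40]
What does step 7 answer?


> cruncher.amplify x→-18
= 0
> shelfsys.inscribe p→/smusmice c→gaplo
= created
> cruncher.amplify x→31
= 0
> shelfsys.openup p→/smusmice
= gaplo
> cruncher.show
= 0
> shelfsys.carryto s→/smusmice d→/van
= ok
> shelfsys.peekin p→/
= [van]
> cruncher.prime x→10
= 10
> shelfsys.carve p→/van
= ToolError: exists
> shelfsys.carve p→/le
= ok
> cruncher.prime x→40
= 40

Answer: [van]


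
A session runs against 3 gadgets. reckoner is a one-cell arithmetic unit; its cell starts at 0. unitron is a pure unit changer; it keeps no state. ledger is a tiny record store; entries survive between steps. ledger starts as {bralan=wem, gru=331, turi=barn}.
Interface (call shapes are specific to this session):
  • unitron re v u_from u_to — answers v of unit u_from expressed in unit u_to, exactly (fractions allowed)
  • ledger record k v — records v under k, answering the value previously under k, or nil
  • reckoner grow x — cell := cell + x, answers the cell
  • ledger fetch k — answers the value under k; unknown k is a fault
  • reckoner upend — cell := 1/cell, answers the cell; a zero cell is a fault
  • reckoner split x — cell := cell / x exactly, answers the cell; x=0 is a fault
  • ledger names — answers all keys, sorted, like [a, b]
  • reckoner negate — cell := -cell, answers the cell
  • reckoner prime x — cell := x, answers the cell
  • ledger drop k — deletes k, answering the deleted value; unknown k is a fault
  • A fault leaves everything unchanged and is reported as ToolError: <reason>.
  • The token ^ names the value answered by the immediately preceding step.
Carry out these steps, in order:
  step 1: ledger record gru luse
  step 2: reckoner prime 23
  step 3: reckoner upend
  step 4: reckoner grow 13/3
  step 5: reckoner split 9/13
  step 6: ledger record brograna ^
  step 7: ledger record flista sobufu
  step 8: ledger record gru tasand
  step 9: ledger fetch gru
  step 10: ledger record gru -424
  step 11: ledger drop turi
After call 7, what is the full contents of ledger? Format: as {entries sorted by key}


Answer: {bralan=wem, brograna=3926/621, flista=sobufu, gru=luse, turi=barn}

Derivation:
Using ledger record on k→gru, v→luse, and get 331.
I run reckoner prime on x→23, and see 23.
Next I call reckoner upend, giving 1/23.
Now I run reckoner grow on x→13/3, and observe 302/69.
I try reckoner split on x→9/13, and see 3926/621.
I call ledger record on k→brograna, v→^: nil.
Using ledger record on k→flista, v→sobufu, which returns nil.
I try ledger record on k→gru, v→tasand: luse.
I invoke ledger fetch on k→gru: tasand.
I run ledger record on k→gru, v→-424, — result: tasand.
I use ledger drop on k→turi, and observe barn.
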